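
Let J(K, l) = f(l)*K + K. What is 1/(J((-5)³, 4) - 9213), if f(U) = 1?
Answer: -1/9463 ≈ -0.00010567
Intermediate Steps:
J(K, l) = 2*K (J(K, l) = 1*K + K = K + K = 2*K)
1/(J((-5)³, 4) - 9213) = 1/(2*(-5)³ - 9213) = 1/(2*(-125) - 9213) = 1/(-250 - 9213) = 1/(-9463) = -1/9463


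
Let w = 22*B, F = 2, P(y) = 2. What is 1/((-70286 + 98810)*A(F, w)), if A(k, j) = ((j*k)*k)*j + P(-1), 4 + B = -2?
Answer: 1/1988065752 ≈ 5.0300e-10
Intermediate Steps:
B = -6 (B = -4 - 2 = -6)
w = -132 (w = 22*(-6) = -132)
A(k, j) = 2 + j²*k² (A(k, j) = ((j*k)*k)*j + 2 = (j*k²)*j + 2 = j²*k² + 2 = 2 + j²*k²)
1/((-70286 + 98810)*A(F, w)) = 1/((-70286 + 98810)*(2 + (-132)²*2²)) = 1/(28524*(2 + 17424*4)) = 1/(28524*(2 + 69696)) = (1/28524)/69698 = (1/28524)*(1/69698) = 1/1988065752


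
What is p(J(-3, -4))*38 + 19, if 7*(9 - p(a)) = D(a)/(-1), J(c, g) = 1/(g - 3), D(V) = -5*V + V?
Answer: 17841/49 ≈ 364.10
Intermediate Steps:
D(V) = -4*V
J(c, g) = 1/(-3 + g)
p(a) = 9 - 4*a/7 (p(a) = 9 - (-4*a)/(7*(-1)) = 9 - (-4*a)*(-1)/7 = 9 - 4*a/7)
p(J(-3, -4))*38 + 19 = (9 - 4/(7*(-3 - 4)))*38 + 19 = (9 - 4/7/(-7))*38 + 19 = (9 - 4/7*(-1/7))*38 + 19 = (9 + 4/49)*38 + 19 = (445/49)*38 + 19 = 16910/49 + 19 = 17841/49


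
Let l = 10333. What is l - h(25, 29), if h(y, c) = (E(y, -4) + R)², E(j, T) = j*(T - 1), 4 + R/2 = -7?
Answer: -11276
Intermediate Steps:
R = -22 (R = -8 + 2*(-7) = -8 - 14 = -22)
E(j, T) = j*(-1 + T)
h(y, c) = (-22 - 5*y)² (h(y, c) = (y*(-1 - 4) - 22)² = (y*(-5) - 22)² = (-5*y - 22)² = (-22 - 5*y)²)
l - h(25, 29) = 10333 - (22 + 5*25)² = 10333 - (22 + 125)² = 10333 - 1*147² = 10333 - 1*21609 = 10333 - 21609 = -11276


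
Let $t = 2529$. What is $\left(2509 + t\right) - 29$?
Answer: $5009$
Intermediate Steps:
$\left(2509 + t\right) - 29 = \left(2509 + 2529\right) - 29 = 5038 - 29 = 5009$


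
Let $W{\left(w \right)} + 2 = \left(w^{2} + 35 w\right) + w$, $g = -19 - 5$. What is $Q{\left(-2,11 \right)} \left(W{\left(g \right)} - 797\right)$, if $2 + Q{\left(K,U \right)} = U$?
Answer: $-9783$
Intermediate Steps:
$Q{\left(K,U \right)} = -2 + U$
$g = -24$ ($g = -19 - 5 = -24$)
$W{\left(w \right)} = -2 + w^{2} + 36 w$ ($W{\left(w \right)} = -2 + \left(\left(w^{2} + 35 w\right) + w\right) = -2 + \left(w^{2} + 36 w\right) = -2 + w^{2} + 36 w$)
$Q{\left(-2,11 \right)} \left(W{\left(g \right)} - 797\right) = \left(-2 + 11\right) \left(\left(-2 + \left(-24\right)^{2} + 36 \left(-24\right)\right) - 797\right) = 9 \left(\left(-2 + 576 - 864\right) - 797\right) = 9 \left(-290 - 797\right) = 9 \left(-1087\right) = -9783$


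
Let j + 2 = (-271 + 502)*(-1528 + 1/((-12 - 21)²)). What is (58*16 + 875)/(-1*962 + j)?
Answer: -59499/11679749 ≈ -0.0050942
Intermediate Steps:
j = -11648003/33 (j = -2 + (-271 + 502)*(-1528 + 1/((-12 - 21)²)) = -2 + 231*(-1528 + 1/((-33)²)) = -2 + 231*(-1528 + 1/1089) = -2 + 231*(-1663991/1089) = -2 - 11647937/33 = -11648003/33 ≈ -3.5297e+5)
(58*16 + 875)/(-1*962 + j) = (58*16 + 875)/(-1*962 - 11648003/33) = (928 + 875)/(-962 - 11648003/33) = 1803/(-11679749/33) = 1803*(-33/11679749) = -59499/11679749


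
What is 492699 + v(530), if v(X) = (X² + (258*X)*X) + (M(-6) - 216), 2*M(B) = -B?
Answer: 73245586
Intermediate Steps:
M(B) = -B/2 (M(B) = (-B)/2 = -B/2)
v(X) = -213 + 259*X² (v(X) = (X² + (258*X)*X) + (-½*(-6) - 216) = (X² + 258*X²) + (3 - 216) = 259*X² - 213 = -213 + 259*X²)
492699 + v(530) = 492699 + (-213 + 259*530²) = 492699 + (-213 + 259*280900) = 492699 + (-213 + 72753100) = 492699 + 72752887 = 73245586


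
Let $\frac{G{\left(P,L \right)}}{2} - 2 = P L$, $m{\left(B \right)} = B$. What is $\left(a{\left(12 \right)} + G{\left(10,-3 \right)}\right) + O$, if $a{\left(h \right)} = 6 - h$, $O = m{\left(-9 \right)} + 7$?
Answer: $-64$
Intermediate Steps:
$G{\left(P,L \right)} = 4 + 2 L P$ ($G{\left(P,L \right)} = 4 + 2 P L = 4 + 2 L P$)
$O = -2$ ($O = -9 + 7 = -2$)
$\left(a{\left(12 \right)} + G{\left(10,-3 \right)}\right) + O = \left(\left(6 - 12\right) + \left(4 + 2 \left(-3\right) 10\right)\right) - 2 = \left(\left(6 - 12\right) + \left(4 - 60\right)\right) - 2 = \left(-6 - 56\right) - 2 = -62 - 2 = -64$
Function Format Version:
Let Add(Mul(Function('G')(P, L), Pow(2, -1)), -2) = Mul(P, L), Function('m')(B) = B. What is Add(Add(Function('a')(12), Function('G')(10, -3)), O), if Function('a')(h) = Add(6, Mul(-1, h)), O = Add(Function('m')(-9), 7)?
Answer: -64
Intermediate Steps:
Function('G')(P, L) = Add(4, Mul(2, L, P)) (Function('G')(P, L) = Add(4, Mul(2, Mul(P, L))) = Add(4, Mul(2, Mul(L, P))) = Add(4, Mul(2, L, P)))
O = -2 (O = Add(-9, 7) = -2)
Add(Add(Function('a')(12), Function('G')(10, -3)), O) = Add(Add(Add(6, Mul(-1, 12)), Add(4, Mul(2, -3, 10))), -2) = Add(Add(Add(6, -12), Add(4, -60)), -2) = Add(Add(-6, -56), -2) = Add(-62, -2) = -64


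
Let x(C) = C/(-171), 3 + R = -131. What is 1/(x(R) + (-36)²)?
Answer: 171/221750 ≈ 0.00077114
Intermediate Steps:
R = -134 (R = -3 - 131 = -134)
x(C) = -C/171 (x(C) = C*(-1/171) = -C/171)
1/(x(R) + (-36)²) = 1/(-1/171*(-134) + (-36)²) = 1/(134/171 + 1296) = 1/(221750/171) = 171/221750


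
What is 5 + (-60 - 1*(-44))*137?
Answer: -2187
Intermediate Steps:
5 + (-60 - 1*(-44))*137 = 5 + (-60 + 44)*137 = 5 - 16*137 = 5 - 2192 = -2187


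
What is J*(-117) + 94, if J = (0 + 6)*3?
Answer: -2012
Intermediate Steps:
J = 18 (J = 6*3 = 18)
J*(-117) + 94 = 18*(-117) + 94 = -2106 + 94 = -2012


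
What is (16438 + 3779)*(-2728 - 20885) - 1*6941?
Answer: -477390962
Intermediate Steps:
(16438 + 3779)*(-2728 - 20885) - 1*6941 = 20217*(-23613) - 6941 = -477384021 - 6941 = -477390962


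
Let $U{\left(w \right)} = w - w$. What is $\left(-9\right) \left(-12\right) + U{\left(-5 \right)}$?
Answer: $108$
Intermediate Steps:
$U{\left(w \right)} = 0$
$\left(-9\right) \left(-12\right) + U{\left(-5 \right)} = \left(-9\right) \left(-12\right) + 0 = 108 + 0 = 108$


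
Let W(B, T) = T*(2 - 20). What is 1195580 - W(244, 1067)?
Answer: 1214786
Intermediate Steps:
W(B, T) = -18*T (W(B, T) = T*(-18) = -18*T)
1195580 - W(244, 1067) = 1195580 - (-18)*1067 = 1195580 - 1*(-19206) = 1195580 + 19206 = 1214786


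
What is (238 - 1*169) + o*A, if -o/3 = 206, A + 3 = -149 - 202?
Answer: 218841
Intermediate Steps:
A = -354 (A = -3 + (-149 - 202) = -3 - 351 = -354)
o = -618 (o = -3*206 = -618)
(238 - 1*169) + o*A = (238 - 1*169) - 618*(-354) = (238 - 169) + 218772 = 69 + 218772 = 218841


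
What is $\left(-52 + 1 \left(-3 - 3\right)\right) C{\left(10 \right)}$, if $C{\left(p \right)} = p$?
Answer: $-580$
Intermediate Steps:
$\left(-52 + 1 \left(-3 - 3\right)\right) C{\left(10 \right)} = \left(-52 + 1 \left(-3 - 3\right)\right) 10 = \left(-52 + 1 \left(-6\right)\right) 10 = \left(-52 - 6\right) 10 = \left(-58\right) 10 = -580$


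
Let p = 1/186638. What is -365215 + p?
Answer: -68162997169/186638 ≈ -3.6522e+5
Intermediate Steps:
p = 1/186638 ≈ 5.3580e-6
-365215 + p = -365215 + 1/186638 = -68162997169/186638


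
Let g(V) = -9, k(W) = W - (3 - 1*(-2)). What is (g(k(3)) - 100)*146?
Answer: -15914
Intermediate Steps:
k(W) = -5 + W (k(W) = W - (3 + 2) = W - 1*5 = W - 5 = -5 + W)
(g(k(3)) - 100)*146 = (-9 - 100)*146 = -109*146 = -15914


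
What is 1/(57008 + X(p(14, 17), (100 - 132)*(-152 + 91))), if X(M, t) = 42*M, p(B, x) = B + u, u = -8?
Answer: 1/57260 ≈ 1.7464e-5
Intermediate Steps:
p(B, x) = -8 + B (p(B, x) = B - 8 = -8 + B)
1/(57008 + X(p(14, 17), (100 - 132)*(-152 + 91))) = 1/(57008 + 42*(-8 + 14)) = 1/(57008 + 42*6) = 1/(57008 + 252) = 1/57260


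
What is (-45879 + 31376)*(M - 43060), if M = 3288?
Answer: 576813316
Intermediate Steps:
(-45879 + 31376)*(M - 43060) = (-45879 + 31376)*(3288 - 43060) = -14503*(-39772) = 576813316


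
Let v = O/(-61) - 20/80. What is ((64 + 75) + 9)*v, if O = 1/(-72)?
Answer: -40589/1098 ≈ -36.966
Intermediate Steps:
O = -1/72 ≈ -0.013889
v = -1097/4392 (v = -1/72/(-61) - 20/80 = -1/72*(-1/61) - 20*1/80 = 1/4392 - ¼ = -1097/4392 ≈ -0.24977)
((64 + 75) + 9)*v = ((64 + 75) + 9)*(-1097/4392) = (139 + 9)*(-1097/4392) = 148*(-1097/4392) = -40589/1098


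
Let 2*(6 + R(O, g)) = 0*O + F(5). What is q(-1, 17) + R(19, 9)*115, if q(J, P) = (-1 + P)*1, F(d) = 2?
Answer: -559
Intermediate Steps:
R(O, g) = -5 (R(O, g) = -6 + (0*O + 2)/2 = -6 + (0 + 2)/2 = -6 + (1/2)*2 = -6 + 1 = -5)
q(J, P) = -1 + P
q(-1, 17) + R(19, 9)*115 = (-1 + 17) - 5*115 = 16 - 575 = -559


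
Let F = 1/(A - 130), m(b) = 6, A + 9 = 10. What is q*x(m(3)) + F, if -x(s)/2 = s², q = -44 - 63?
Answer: 993815/129 ≈ 7704.0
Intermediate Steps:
A = 1 (A = -9 + 10 = 1)
q = -107
F = -1/129 (F = 1/(1 - 130) = 1/(-129) = -1/129 ≈ -0.0077519)
x(s) = -2*s²
q*x(m(3)) + F = -(-214)*6² - 1/129 = -(-214)*36 - 1/129 = -107*(-72) - 1/129 = 7704 - 1/129 = 993815/129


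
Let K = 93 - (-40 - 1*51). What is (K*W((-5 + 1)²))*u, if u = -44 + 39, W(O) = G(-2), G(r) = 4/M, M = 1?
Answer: -3680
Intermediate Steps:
G(r) = 4 (G(r) = 4/1 = 4*1 = 4)
W(O) = 4
u = -5
K = 184 (K = 93 - (-40 - 51) = 93 - 1*(-91) = 93 + 91 = 184)
(K*W((-5 + 1)²))*u = (184*4)*(-5) = 736*(-5) = -3680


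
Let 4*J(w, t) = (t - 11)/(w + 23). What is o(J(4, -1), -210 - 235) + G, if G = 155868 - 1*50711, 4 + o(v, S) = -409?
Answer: 104744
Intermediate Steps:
J(w, t) = (-11 + t)/(4*(23 + w)) (J(w, t) = ((t - 11)/(w + 23))/4 = ((-11 + t)/(23 + w))/4 = (-11 + t)/(4*(23 + w)))
o(v, S) = -413 (o(v, S) = -4 - 409 = -413)
G = 105157 (G = 155868 - 50711 = 105157)
o(J(4, -1), -210 - 235) + G = -413 + 105157 = 104744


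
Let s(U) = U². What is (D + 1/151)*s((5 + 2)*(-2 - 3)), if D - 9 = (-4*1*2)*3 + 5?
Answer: -1848525/151 ≈ -12242.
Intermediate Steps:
D = -10 (D = 9 + ((-4*1*2)*3 + 5) = 9 + (-4*2*3 + 5) = 9 + (-8*3 + 5) = 9 + (-24 + 5) = 9 - 19 = -10)
(D + 1/151)*s((5 + 2)*(-2 - 3)) = (-10 + 1/151)*((5 + 2)*(-2 - 3))² = (-10 + 1/151)*(7*(-5))² = -1509/151*(-35)² = -1509/151*1225 = -1848525/151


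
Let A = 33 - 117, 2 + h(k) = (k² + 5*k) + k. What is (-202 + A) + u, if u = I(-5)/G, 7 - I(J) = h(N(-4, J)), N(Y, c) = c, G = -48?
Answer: -6871/24 ≈ -286.29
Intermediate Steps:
h(k) = -2 + k² + 6*k (h(k) = -2 + ((k² + 5*k) + k) = -2 + (k² + 6*k) = -2 + k² + 6*k)
I(J) = 9 - J² - 6*J (I(J) = 7 - (-2 + J² + 6*J) = 7 + (2 - J² - 6*J) = 9 - J² - 6*J)
A = -84
u = -7/24 (u = (9 - 1*(-5)² - 6*(-5))/(-48) = (9 - 1*25 + 30)*(-1/48) = (9 - 25 + 30)*(-1/48) = 14*(-1/48) = -7/24 ≈ -0.29167)
(-202 + A) + u = (-202 - 84) - 7/24 = -286 - 7/24 = -6871/24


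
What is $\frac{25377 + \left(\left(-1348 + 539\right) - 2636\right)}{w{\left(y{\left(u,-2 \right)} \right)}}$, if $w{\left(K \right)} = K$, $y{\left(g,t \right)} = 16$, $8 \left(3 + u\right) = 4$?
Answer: $\frac{5483}{4} \approx 1370.8$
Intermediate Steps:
$u = - \frac{5}{2}$ ($u = -3 + \frac{1}{8} \cdot 4 = -3 + \frac{1}{2} = - \frac{5}{2} \approx -2.5$)
$\frac{25377 + \left(\left(-1348 + 539\right) - 2636\right)}{w{\left(y{\left(u,-2 \right)} \right)}} = \frac{25377 + \left(\left(-1348 + 539\right) - 2636\right)}{16} = \left(25377 - 3445\right) \frac{1}{16} = 21932 \cdot \frac{1}{16} = \frac{5483}{4}$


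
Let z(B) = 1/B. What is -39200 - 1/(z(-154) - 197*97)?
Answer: -115357250246/2942787 ≈ -39200.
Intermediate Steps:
-39200 - 1/(z(-154) - 197*97) = -39200 - 1/(1/(-154) - 197*97) = -39200 - 1/(-1/154 - 19109) = -39200 - 1/(-2942787/154) = -39200 - 1*(-154/2942787) = -39200 + 154/2942787 = -115357250246/2942787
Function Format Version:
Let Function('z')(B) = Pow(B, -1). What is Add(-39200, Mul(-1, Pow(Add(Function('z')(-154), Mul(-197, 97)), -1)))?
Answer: Rational(-115357250246, 2942787) ≈ -39200.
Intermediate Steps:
Add(-39200, Mul(-1, Pow(Add(Function('z')(-154), Mul(-197, 97)), -1))) = Add(-39200, Mul(-1, Pow(Add(Pow(-154, -1), Mul(-197, 97)), -1))) = Add(-39200, Mul(-1, Pow(Add(Rational(-1, 154), -19109), -1))) = Add(-39200, Mul(-1, Pow(Rational(-2942787, 154), -1))) = Add(-39200, Mul(-1, Rational(-154, 2942787))) = Add(-39200, Rational(154, 2942787)) = Rational(-115357250246, 2942787)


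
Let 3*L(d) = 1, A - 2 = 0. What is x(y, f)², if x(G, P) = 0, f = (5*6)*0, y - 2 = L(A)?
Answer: 0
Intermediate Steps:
A = 2 (A = 2 + 0 = 2)
L(d) = ⅓ (L(d) = (⅓)*1 = ⅓)
y = 7/3 (y = 2 + ⅓ = 7/3 ≈ 2.3333)
f = 0 (f = 30*0 = 0)
x(y, f)² = 0² = 0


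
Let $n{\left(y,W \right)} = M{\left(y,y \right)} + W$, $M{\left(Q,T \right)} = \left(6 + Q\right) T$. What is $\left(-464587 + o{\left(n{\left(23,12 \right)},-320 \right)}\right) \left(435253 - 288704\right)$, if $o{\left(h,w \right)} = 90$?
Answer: $-68071570853$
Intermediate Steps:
$M{\left(Q,T \right)} = T \left(6 + Q\right)$
$n{\left(y,W \right)} = W + y \left(6 + y\right)$ ($n{\left(y,W \right)} = y \left(6 + y\right) + W = W + y \left(6 + y\right)$)
$\left(-464587 + o{\left(n{\left(23,12 \right)},-320 \right)}\right) \left(435253 - 288704\right) = \left(-464587 + 90\right) \left(435253 - 288704\right) = \left(-464497\right) 146549 = -68071570853$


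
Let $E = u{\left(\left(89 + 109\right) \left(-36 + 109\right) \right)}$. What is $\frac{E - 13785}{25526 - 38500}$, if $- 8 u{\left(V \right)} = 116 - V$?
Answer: $\frac{47971}{51896} \approx 0.92437$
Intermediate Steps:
$u{\left(V \right)} = - \frac{29}{2} + \frac{V}{8}$ ($u{\left(V \right)} = - \frac{116 - V}{8} = - \frac{29}{2} + \frac{V}{8}$)
$E = \frac{7169}{4}$ ($E = - \frac{29}{2} + \frac{\left(89 + 109\right) \left(-36 + 109\right)}{8} = - \frac{29}{2} + \frac{198 \cdot 73}{8} = - \frac{29}{2} + \frac{1}{8} \cdot 14454 = - \frac{29}{2} + \frac{7227}{4} = \frac{7169}{4} \approx 1792.3$)
$\frac{E - 13785}{25526 - 38500} = \frac{\frac{7169}{4} - 13785}{25526 - 38500} = - \frac{47971}{4 \left(-12974\right)} = \left(- \frac{47971}{4}\right) \left(- \frac{1}{12974}\right) = \frac{47971}{51896}$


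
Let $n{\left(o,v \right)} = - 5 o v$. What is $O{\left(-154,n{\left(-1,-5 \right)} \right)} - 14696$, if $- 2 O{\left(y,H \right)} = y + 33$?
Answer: $- \frac{29271}{2} \approx -14636.0$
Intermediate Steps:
$n{\left(o,v \right)} = - 5 o v$
$O{\left(y,H \right)} = - \frac{33}{2} - \frac{y}{2}$ ($O{\left(y,H \right)} = - \frac{y + 33}{2} = - \frac{33 + y}{2} = - \frac{33}{2} - \frac{y}{2}$)
$O{\left(-154,n{\left(-1,-5 \right)} \right)} - 14696 = \left(- \frac{33}{2} - -77\right) - 14696 = \left(- \frac{33}{2} + 77\right) - 14696 = \frac{121}{2} - 14696 = - \frac{29271}{2}$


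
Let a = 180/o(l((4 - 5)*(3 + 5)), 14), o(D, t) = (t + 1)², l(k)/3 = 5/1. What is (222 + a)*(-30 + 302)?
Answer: 303008/5 ≈ 60602.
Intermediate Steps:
l(k) = 15 (l(k) = 3*(5/1) = 3*(5*1) = 3*5 = 15)
o(D, t) = (1 + t)²
a = ⅘ (a = 180/((1 + 14)²) = 180/(15²) = 180/225 = 180*(1/225) = ⅘ ≈ 0.80000)
(222 + a)*(-30 + 302) = (222 + ⅘)*(-30 + 302) = (1114/5)*272 = 303008/5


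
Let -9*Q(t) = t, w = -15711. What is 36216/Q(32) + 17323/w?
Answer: -640182565/62844 ≈ -10187.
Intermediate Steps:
Q(t) = -t/9
36216/Q(32) + 17323/w = 36216/((-⅑*32)) + 17323/(-15711) = 36216/(-32/9) + 17323*(-1/15711) = 36216*(-9/32) - 17323/15711 = -40743/4 - 17323/15711 = -640182565/62844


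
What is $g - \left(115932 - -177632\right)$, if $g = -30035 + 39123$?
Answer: $-284476$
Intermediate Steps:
$g = 9088$
$g - \left(115932 - -177632\right) = 9088 - \left(115932 - -177632\right) = 9088 - \left(115932 + 177632\right) = 9088 - 293564 = -284476$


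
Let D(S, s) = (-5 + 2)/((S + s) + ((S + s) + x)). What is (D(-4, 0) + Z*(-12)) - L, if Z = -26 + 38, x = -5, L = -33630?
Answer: 435321/13 ≈ 33486.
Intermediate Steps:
D(S, s) = -3/(-5 + 2*S + 2*s) (D(S, s) = (-5 + 2)/((S + s) + ((S + s) - 5)) = -3/((S + s) + (-5 + S + s)) = -3/(-5 + 2*S + 2*s))
Z = 12
(D(-4, 0) + Z*(-12)) - L = (-3/(-5 + 2*(-4) + 2*0) + 12*(-12)) - 1*(-33630) = (-3/(-5 - 8 + 0) - 144) + 33630 = (-3/(-13) - 144) + 33630 = (-3*(-1/13) - 144) + 33630 = (3/13 - 144) + 33630 = -1869/13 + 33630 = 435321/13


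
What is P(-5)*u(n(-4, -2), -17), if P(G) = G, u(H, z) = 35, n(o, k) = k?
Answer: -175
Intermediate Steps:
P(-5)*u(n(-4, -2), -17) = -5*35 = -175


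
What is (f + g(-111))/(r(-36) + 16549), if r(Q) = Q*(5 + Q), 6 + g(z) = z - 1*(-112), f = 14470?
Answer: 2893/3533 ≈ 0.81885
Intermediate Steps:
g(z) = 106 + z (g(z) = -6 + (z - 1*(-112)) = -6 + (z + 112) = -6 + (112 + z) = 106 + z)
(f + g(-111))/(r(-36) + 16549) = (14470 + (106 - 111))/(-36*(5 - 36) + 16549) = (14470 - 5)/(-36*(-31) + 16549) = 14465/(1116 + 16549) = 14465/17665 = 14465*(1/17665) = 2893/3533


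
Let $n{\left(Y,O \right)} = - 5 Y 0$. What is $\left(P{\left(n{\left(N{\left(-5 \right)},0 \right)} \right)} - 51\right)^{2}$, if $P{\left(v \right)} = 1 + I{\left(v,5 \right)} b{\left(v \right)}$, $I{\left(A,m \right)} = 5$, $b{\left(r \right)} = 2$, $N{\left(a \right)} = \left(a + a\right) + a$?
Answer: $1600$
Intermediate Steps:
$N{\left(a \right)} = 3 a$ ($N{\left(a \right)} = 2 a + a = 3 a$)
$n{\left(Y,O \right)} = 0$
$P{\left(v \right)} = 11$ ($P{\left(v \right)} = 1 + 5 \cdot 2 = 1 + 10 = 11$)
$\left(P{\left(n{\left(N{\left(-5 \right)},0 \right)} \right)} - 51\right)^{2} = \left(11 - 51\right)^{2} = \left(-40\right)^{2} = 1600$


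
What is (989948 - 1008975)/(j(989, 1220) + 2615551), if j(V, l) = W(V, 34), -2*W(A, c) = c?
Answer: -19027/2615534 ≈ -0.0072746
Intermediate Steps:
W(A, c) = -c/2
j(V, l) = -17 (j(V, l) = -1/2*34 = -17)
(989948 - 1008975)/(j(989, 1220) + 2615551) = (989948 - 1008975)/(-17 + 2615551) = -19027/2615534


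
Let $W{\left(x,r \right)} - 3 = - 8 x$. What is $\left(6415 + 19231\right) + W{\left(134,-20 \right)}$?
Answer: $24577$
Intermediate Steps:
$W{\left(x,r \right)} = 3 - 8 x$
$\left(6415 + 19231\right) + W{\left(134,-20 \right)} = \left(6415 + 19231\right) + \left(3 - 1072\right) = 25646 + \left(3 - 1072\right) = 25646 - 1069 = 24577$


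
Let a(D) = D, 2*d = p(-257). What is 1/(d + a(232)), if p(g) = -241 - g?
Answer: 1/240 ≈ 0.0041667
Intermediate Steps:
d = 8 (d = (-241 - 1*(-257))/2 = (-241 + 257)/2 = (1/2)*16 = 8)
1/(d + a(232)) = 1/(8 + 232) = 1/240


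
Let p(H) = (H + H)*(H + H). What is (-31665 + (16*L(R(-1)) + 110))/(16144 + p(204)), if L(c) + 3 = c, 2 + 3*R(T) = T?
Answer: -31619/182608 ≈ -0.17315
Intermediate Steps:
R(T) = -⅔ + T/3
L(c) = -3 + c
p(H) = 4*H² (p(H) = (2*H)*(2*H) = 4*H²)
(-31665 + (16*L(R(-1)) + 110))/(16144 + p(204)) = (-31665 + (16*(-3 + (-⅔ + (⅓)*(-1))) + 110))/(16144 + 4*204²) = (-31665 + (16*(-3 + (-⅔ - ⅓)) + 110))/(16144 + 4*41616) = (-31665 + (16*(-3 - 1) + 110))/(16144 + 166464) = (-31665 + (16*(-4) + 110))/182608 = (-31665 + (-64 + 110))*(1/182608) = (-31665 + 46)*(1/182608) = -31619*1/182608 = -31619/182608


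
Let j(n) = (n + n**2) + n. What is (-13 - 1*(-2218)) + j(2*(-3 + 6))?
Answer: 2253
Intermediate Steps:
j(n) = n**2 + 2*n
(-13 - 1*(-2218)) + j(2*(-3 + 6)) = (-13 - 1*(-2218)) + (2*(-3 + 6))*(2 + 2*(-3 + 6)) = (-13 + 2218) + (2*3)*(2 + 2*3) = 2205 + 6*(2 + 6) = 2205 + 6*8 = 2205 + 48 = 2253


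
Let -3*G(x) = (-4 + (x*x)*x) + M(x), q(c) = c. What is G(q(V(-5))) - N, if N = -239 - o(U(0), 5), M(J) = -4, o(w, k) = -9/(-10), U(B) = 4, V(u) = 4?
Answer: 6637/30 ≈ 221.23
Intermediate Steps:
o(w, k) = 9/10 (o(w, k) = -9*(-⅒) = 9/10)
N = -2399/10 (N = -239 - 1*9/10 = -239 - 9/10 = -2399/10 ≈ -239.90)
G(x) = 8/3 - x³/3 (G(x) = -((-4 + (x*x)*x) - 4)/3 = -((-4 + x²*x) - 4)/3 = -((-4 + x³) - 4)/3 = -(-8 + x³)/3 = 8/3 - x³/3)
G(q(V(-5))) - N = (8/3 - ⅓*4³) - 1*(-2399/10) = (8/3 - ⅓*64) + 2399/10 = (8/3 - 64/3) + 2399/10 = -56/3 + 2399/10 = 6637/30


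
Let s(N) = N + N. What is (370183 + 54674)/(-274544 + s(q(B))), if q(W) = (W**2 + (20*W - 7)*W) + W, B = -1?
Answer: -424857/274490 ≈ -1.5478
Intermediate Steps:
q(W) = W + W**2 + W*(-7 + 20*W) (q(W) = (W**2 + (-7 + 20*W)*W) + W = (W**2 + W*(-7 + 20*W)) + W = W + W**2 + W*(-7 + 20*W))
s(N) = 2*N
(370183 + 54674)/(-274544 + s(q(B))) = (370183 + 54674)/(-274544 + 2*(3*(-1)*(-2 + 7*(-1)))) = 424857/(-274544 + 2*(3*(-1)*(-2 - 7))) = 424857/(-274544 + 2*(3*(-1)*(-9))) = 424857/(-274544 + 2*27) = 424857/(-274544 + 54) = 424857/(-274490) = 424857*(-1/274490) = -424857/274490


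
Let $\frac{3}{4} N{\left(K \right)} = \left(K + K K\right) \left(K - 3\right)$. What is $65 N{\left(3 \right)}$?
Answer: $0$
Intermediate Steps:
$N{\left(K \right)} = \frac{4 \left(-3 + K\right) \left(K + K^{2}\right)}{3}$ ($N{\left(K \right)} = \frac{4 \left(K + K K\right) \left(K - 3\right)}{3} = \frac{4 \left(K + K^{2}\right) \left(-3 + K\right)}{3} = \frac{4 \left(-3 + K\right) \left(K + K^{2}\right)}{3}$)
$65 N{\left(3 \right)} = 65 \cdot \frac{4}{3} \cdot 3 \left(-3 + 3^{2} - 6\right) = 65 \cdot \frac{4}{3} \cdot 3 \left(-3 + 9 - 6\right) = 65 \cdot \frac{4}{3} \cdot 3 \cdot 0 = 65 \cdot 0 = 0$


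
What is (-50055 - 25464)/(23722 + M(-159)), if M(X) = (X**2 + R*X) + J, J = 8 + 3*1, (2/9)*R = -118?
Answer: -8391/14827 ≈ -0.56593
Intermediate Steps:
R = -531 (R = (9/2)*(-118) = -531)
J = 11 (J = 8 + 3 = 11)
M(X) = 11 + X**2 - 531*X (M(X) = (X**2 - 531*X) + 11 = 11 + X**2 - 531*X)
(-50055 - 25464)/(23722 + M(-159)) = (-50055 - 25464)/(23722 + (11 + (-159)**2 - 531*(-159))) = -75519/(23722 + (11 + 25281 + 84429)) = -75519/(23722 + 109721) = -75519/133443 = -75519*1/133443 = -8391/14827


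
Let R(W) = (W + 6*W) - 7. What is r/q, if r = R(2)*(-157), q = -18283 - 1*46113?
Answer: 1099/64396 ≈ 0.017066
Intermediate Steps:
R(W) = -7 + 7*W (R(W) = 7*W - 7 = -7 + 7*W)
q = -64396 (q = -18283 - 46113 = -64396)
r = -1099 (r = (-7 + 7*2)*(-157) = (-7 + 14)*(-157) = 7*(-157) = -1099)
r/q = -1099/(-64396) = -1099*(-1/64396) = 1099/64396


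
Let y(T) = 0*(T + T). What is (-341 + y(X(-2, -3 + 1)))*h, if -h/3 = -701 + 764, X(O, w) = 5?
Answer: 64449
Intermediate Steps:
h = -189 (h = -3*(-701 + 764) = -3*63 = -189)
y(T) = 0 (y(T) = 0*(2*T) = 0)
(-341 + y(X(-2, -3 + 1)))*h = (-341 + 0)*(-189) = -341*(-189) = 64449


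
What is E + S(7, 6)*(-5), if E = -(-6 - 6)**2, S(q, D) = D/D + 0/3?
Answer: -149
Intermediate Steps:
S(q, D) = 1 (S(q, D) = 1 + 0*(1/3) = 1 + 0 = 1)
E = -144 (E = -1*(-12)**2 = -1*144 = -144)
E + S(7, 6)*(-5) = -144 + 1*(-5) = -144 - 5 = -149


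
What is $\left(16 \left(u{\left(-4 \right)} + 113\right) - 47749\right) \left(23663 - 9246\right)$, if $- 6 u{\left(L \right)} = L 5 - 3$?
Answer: $- \frac{1984341463}{3} \approx -6.6145 \cdot 10^{8}$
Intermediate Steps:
$u{\left(L \right)} = \frac{1}{2} - \frac{5 L}{6}$ ($u{\left(L \right)} = - \frac{L 5 - 3}{6} = - \frac{5 L - 3}{6} = - \frac{-3 + 5 L}{6} = \frac{1}{2} - \frac{5 L}{6}$)
$\left(16 \left(u{\left(-4 \right)} + 113\right) - 47749\right) \left(23663 - 9246\right) = \left(16 \left(\left(\frac{1}{2} - - \frac{10}{3}\right) + 113\right) - 47749\right) \left(23663 - 9246\right) = \left(16 \left(\left(\frac{1}{2} + \frac{10}{3}\right) + 113\right) - 47749\right) 14417 = \left(16 \left(\frac{23}{6} + 113\right) - 47749\right) 14417 = \left(16 \cdot \frac{701}{6} - 47749\right) 14417 = \left(\frac{5608}{3} - 47749\right) 14417 = \left(- \frac{137639}{3}\right) 14417 = - \frac{1984341463}{3}$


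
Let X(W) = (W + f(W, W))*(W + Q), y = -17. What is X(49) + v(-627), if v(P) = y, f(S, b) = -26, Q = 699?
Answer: 17187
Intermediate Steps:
v(P) = -17
X(W) = (-26 + W)*(699 + W) (X(W) = (W - 26)*(W + 699) = (-26 + W)*(699 + W))
X(49) + v(-627) = (-18174 + 49**2 + 673*49) - 17 = (-18174 + 2401 + 32977) - 17 = 17204 - 17 = 17187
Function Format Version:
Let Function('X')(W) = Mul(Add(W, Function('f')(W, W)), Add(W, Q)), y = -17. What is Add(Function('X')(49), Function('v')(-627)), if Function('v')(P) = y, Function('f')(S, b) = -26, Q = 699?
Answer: 17187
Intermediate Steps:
Function('v')(P) = -17
Function('X')(W) = Mul(Add(-26, W), Add(699, W)) (Function('X')(W) = Mul(Add(W, -26), Add(W, 699)) = Mul(Add(-26, W), Add(699, W)))
Add(Function('X')(49), Function('v')(-627)) = Add(Add(-18174, Pow(49, 2), Mul(673, 49)), -17) = Add(Add(-18174, 2401, 32977), -17) = Add(17204, -17) = 17187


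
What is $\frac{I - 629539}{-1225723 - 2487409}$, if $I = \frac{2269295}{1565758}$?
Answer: $\frac{985703456267}{5813866134056} \approx 0.16954$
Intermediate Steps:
$I = \frac{2269295}{1565758}$ ($I = 2269295 \cdot \frac{1}{1565758} = \frac{2269295}{1565758} \approx 1.4493$)
$\frac{I - 629539}{-1225723 - 2487409} = \frac{\frac{2269295}{1565758} - 629539}{-1225723 - 2487409} = - \frac{985703456267}{1565758 \left(-3713132\right)} = \left(- \frac{985703456267}{1565758}\right) \left(- \frac{1}{3713132}\right) = \frac{985703456267}{5813866134056}$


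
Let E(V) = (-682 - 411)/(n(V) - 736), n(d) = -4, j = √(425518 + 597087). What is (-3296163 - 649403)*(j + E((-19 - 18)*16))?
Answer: -2156251819/370 - 3945566*√1022605 ≈ -3.9957e+9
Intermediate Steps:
j = √1022605 ≈ 1011.2
E(V) = 1093/740 (E(V) = (-682 - 411)/(-4 - 736) = -1093/(-740) = -1093*(-1/740) = 1093/740)
(-3296163 - 649403)*(j + E((-19 - 18)*16)) = (-3296163 - 649403)*(√1022605 + 1093/740) = -3945566*(1093/740 + √1022605) = -2156251819/370 - 3945566*√1022605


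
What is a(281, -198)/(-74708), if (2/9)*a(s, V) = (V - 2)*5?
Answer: 1125/18677 ≈ 0.060234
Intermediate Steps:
a(s, V) = -45 + 45*V/2 (a(s, V) = 9*((V - 2)*5)/2 = 9*((-2 + V)*5)/2 = 9*(-10 + 5*V)/2 = -45 + 45*V/2)
a(281, -198)/(-74708) = (-45 + (45/2)*(-198))/(-74708) = (-45 - 4455)*(-1/74708) = -4500*(-1/74708) = 1125/18677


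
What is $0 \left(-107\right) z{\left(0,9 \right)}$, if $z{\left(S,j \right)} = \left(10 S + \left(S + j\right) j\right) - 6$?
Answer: $0$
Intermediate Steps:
$z{\left(S,j \right)} = -6 + 10 S + j \left(S + j\right)$ ($z{\left(S,j \right)} = \left(10 S + j \left(S + j\right)\right) - 6 = -6 + 10 S + j \left(S + j\right)$)
$0 \left(-107\right) z{\left(0,9 \right)} = 0 \left(-107\right) \left(-6 + 9^{2} + 10 \cdot 0 + 0 \cdot 9\right) = 0 \left(-6 + 81 + 0 + 0\right) = 0 \cdot 75 = 0$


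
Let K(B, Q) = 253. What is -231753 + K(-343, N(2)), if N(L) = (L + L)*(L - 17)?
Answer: -231500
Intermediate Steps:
N(L) = 2*L*(-17 + L) (N(L) = (2*L)*(-17 + L) = 2*L*(-17 + L))
-231753 + K(-343, N(2)) = -231753 + 253 = -231500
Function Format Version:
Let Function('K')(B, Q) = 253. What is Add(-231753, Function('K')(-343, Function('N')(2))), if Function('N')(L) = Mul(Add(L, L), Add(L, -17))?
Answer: -231500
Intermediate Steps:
Function('N')(L) = Mul(2, L, Add(-17, L)) (Function('N')(L) = Mul(Mul(2, L), Add(-17, L)) = Mul(2, L, Add(-17, L)))
Add(-231753, Function('K')(-343, Function('N')(2))) = Add(-231753, 253) = -231500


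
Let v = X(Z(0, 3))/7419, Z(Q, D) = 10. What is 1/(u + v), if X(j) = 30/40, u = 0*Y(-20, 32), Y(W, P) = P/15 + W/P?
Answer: 9892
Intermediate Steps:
Y(W, P) = P/15 + W/P (Y(W, P) = P*(1/15) + W/P = P/15 + W/P)
u = 0 (u = 0*((1/15)*32 - 20/32) = 0*(32/15 - 20*1/32) = 0*(32/15 - 5/8) = 0*(181/120) = 0)
X(j) = ¾ (X(j) = 30*(1/40) = ¾)
v = 1/9892 (v = (¾)/7419 = (¾)*(1/7419) = 1/9892 ≈ 0.00010109)
1/(u + v) = 1/(0 + 1/9892) = 1/(1/9892) = 9892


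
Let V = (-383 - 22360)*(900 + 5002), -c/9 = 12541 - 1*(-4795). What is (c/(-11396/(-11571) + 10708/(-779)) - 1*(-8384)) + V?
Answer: -14508752244193/108106 ≈ -1.3421e+8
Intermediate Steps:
c = -156024 (c = -9*(12541 - 1*(-4795)) = -9*(12541 + 4795) = -9*17336 = -156024)
V = -134229186 (V = -22743*5902 = -134229186)
(c/(-11396/(-11571) + 10708/(-779)) - 1*(-8384)) + V = (-156024/(-11396/(-11571) + 10708/(-779)) - 1*(-8384)) - 134229186 = (-156024/(-11396*(-1/11571) + 10708*(-1/779)) + 8384) - 134229186 = (-156024/(1628/1653 - 10708/779) + 8384) - 134229186 = (-156024/(-864848/67773) + 8384) - 134229186 = (-156024*(-67773/864848) + 8384) - 134229186 = (1321776819/108106 + 8384) - 134229186 = 2228137523/108106 - 134229186 = -14508752244193/108106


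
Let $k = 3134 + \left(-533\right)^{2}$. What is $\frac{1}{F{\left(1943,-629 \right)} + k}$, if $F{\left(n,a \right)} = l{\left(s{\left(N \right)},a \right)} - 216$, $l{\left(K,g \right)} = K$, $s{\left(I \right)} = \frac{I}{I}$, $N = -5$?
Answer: $\frac{1}{287008} \approx 3.4842 \cdot 10^{-6}$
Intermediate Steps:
$s{\left(I \right)} = 1$
$F{\left(n,a \right)} = -215$ ($F{\left(n,a \right)} = 1 - 216 = -215$)
$k = 287223$ ($k = 3134 + 284089 = 287223$)
$\frac{1}{F{\left(1943,-629 \right)} + k} = \frac{1}{-215 + 287223} = \frac{1}{287008}$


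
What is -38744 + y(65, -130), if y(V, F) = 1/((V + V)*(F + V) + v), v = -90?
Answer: -330873761/8540 ≈ -38744.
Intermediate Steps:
y(V, F) = 1/(-90 + 2*V*(F + V)) (y(V, F) = 1/((V + V)*(F + V) - 90) = 1/((2*V)*(F + V) - 90) = 1/(2*V*(F + V) - 90) = 1/(-90 + 2*V*(F + V)))
-38744 + y(65, -130) = -38744 + 1/(2*(-45 + 65² - 130*65)) = -38744 + 1/(2*(-45 + 4225 - 8450)) = -38744 + (½)/(-4270) = -38744 + (½)*(-1/4270) = -38744 - 1/8540 = -330873761/8540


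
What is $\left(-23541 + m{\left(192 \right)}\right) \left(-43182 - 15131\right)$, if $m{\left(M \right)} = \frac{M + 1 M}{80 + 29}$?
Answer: $\frac{149606958105}{109} \approx 1.3725 \cdot 10^{9}$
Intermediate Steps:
$m{\left(M \right)} = \frac{2 M}{109}$ ($m{\left(M \right)} = \frac{M + M}{109} = 2 M \frac{1}{109} = \frac{2 M}{109}$)
$\left(-23541 + m{\left(192 \right)}\right) \left(-43182 - 15131\right) = \left(-23541 + \frac{2}{109} \cdot 192\right) \left(-43182 - 15131\right) = \left(-23541 + \frac{384}{109}\right) \left(-58313\right) = \left(- \frac{2565585}{109}\right) \left(-58313\right) = \frac{149606958105}{109}$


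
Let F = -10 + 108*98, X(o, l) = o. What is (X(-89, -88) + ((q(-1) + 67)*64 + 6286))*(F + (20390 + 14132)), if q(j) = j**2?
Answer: 475717704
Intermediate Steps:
F = 10574 (F = -10 + 10584 = 10574)
(X(-89, -88) + ((q(-1) + 67)*64 + 6286))*(F + (20390 + 14132)) = (-89 + (((-1)**2 + 67)*64 + 6286))*(10574 + (20390 + 14132)) = (-89 + ((1 + 67)*64 + 6286))*(10574 + 34522) = (-89 + (68*64 + 6286))*45096 = (-89 + (4352 + 6286))*45096 = (-89 + 10638)*45096 = 10549*45096 = 475717704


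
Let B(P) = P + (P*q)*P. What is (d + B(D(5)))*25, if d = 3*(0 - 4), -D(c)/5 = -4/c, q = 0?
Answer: -200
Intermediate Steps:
D(c) = 20/c (D(c) = -(-20)/c = 20/c)
d = -12 (d = 3*(-4) = -12)
B(P) = P (B(P) = P + (P*0)*P = P + 0*P = P + 0 = P)
(d + B(D(5)))*25 = (-12 + 20/5)*25 = (-12 + 20*(1/5))*25 = (-12 + 4)*25 = -8*25 = -200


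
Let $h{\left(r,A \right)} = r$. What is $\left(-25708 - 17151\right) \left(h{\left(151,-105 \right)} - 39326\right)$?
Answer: $1679001325$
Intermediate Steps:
$\left(-25708 - 17151\right) \left(h{\left(151,-105 \right)} - 39326\right) = \left(-25708 - 17151\right) \left(151 - 39326\right) = \left(-25708 - 17151\right) \left(-39175\right) = \left(-42859\right) \left(-39175\right) = 1679001325$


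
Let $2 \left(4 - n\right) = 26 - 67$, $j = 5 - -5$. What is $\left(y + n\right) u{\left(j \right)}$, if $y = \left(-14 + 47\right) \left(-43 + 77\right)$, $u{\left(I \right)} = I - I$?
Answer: $0$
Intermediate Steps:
$j = 10$ ($j = 5 + 5 = 10$)
$u{\left(I \right)} = 0$
$n = \frac{49}{2}$ ($n = 4 - \frac{26 - 67}{2} = 4 - - \frac{41}{2} = 4 + \frac{41}{2} = \frac{49}{2} \approx 24.5$)
$y = 1122$ ($y = 33 \cdot 34 = 1122$)
$\left(y + n\right) u{\left(j \right)} = \left(1122 + \frac{49}{2}\right) 0 = \frac{2293}{2} \cdot 0 = 0$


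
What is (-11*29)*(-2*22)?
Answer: 14036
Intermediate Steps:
(-11*29)*(-2*22) = -319*(-44) = 14036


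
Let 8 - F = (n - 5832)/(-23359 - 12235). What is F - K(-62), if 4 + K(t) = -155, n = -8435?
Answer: 5929931/35594 ≈ 166.60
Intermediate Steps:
K(t) = -159 (K(t) = -4 - 155 = -159)
F = 270485/35594 (F = 8 - (-8435 - 5832)/(-23359 - 12235) = 8 - (-14267)/(-35594) = 8 - (-14267)*(-1)/35594 = 8 - 1*14267/35594 = 8 - 14267/35594 = 270485/35594 ≈ 7.5992)
F - K(-62) = 270485/35594 - 1*(-159) = 270485/35594 + 159 = 5929931/35594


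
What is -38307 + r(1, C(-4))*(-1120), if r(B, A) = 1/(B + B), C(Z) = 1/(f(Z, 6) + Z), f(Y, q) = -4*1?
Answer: -38867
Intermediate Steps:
f(Y, q) = -4
C(Z) = 1/(-4 + Z)
r(B, A) = 1/(2*B)
-38307 + r(1, C(-4))*(-1120) = -38307 + ((½)/1)*(-1120) = -38307 + ((½)*1)*(-1120) = -38307 + (½)*(-1120) = -38307 - 560 = -38867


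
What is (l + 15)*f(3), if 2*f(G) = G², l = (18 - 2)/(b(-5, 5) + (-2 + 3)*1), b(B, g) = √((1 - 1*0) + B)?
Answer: 819/10 - 144*I/5 ≈ 81.9 - 28.8*I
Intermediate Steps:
b(B, g) = √(1 + B) (b(B, g) = √((1 + 0) + B) = √(1 + B))
l = 16*(1 - 2*I)/5 (l = (18 - 2)/(√(1 - 5) + (-2 + 3)*1) = 16/(√(-4) + 1*1) = 16/(2*I + 1) = 16/(1 + 2*I) = 16*((1 - 2*I)/5) = 16*(1 - 2*I)/5 ≈ 3.2 - 6.4*I)
f(G) = G²/2
(l + 15)*f(3) = ((16/5 - 32*I/5) + 15)*((½)*3²) = (91/5 - 32*I/5)*((½)*9) = (91/5 - 32*I/5)*(9/2) = 819/10 - 144*I/5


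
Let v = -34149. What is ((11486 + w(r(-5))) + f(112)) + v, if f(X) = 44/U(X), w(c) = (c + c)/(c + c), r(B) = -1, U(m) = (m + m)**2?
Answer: -284272117/12544 ≈ -22662.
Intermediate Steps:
U(m) = 4*m**2 (U(m) = (2*m)**2 = 4*m**2)
w(c) = 1 (w(c) = (2*c)/((2*c)) = (2*c)*(1/(2*c)) = 1)
f(X) = 11/X**2 (f(X) = 44/((4*X**2)) = 44*(1/(4*X**2)) = 11/X**2)
((11486 + w(r(-5))) + f(112)) + v = ((11486 + 1) + 11/112**2) - 34149 = (11487 + 11*(1/12544)) - 34149 = (11487 + 11/12544) - 34149 = 144092939/12544 - 34149 = -284272117/12544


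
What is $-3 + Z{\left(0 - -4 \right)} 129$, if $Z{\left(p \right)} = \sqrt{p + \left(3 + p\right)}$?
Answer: $-3 + 129 \sqrt{11} \approx 424.84$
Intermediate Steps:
$Z{\left(p \right)} = \sqrt{3 + 2 p}$
$-3 + Z{\left(0 - -4 \right)} 129 = -3 + \sqrt{3 + 2 \left(0 - -4\right)} 129 = -3 + \sqrt{3 + 2 \left(0 + 4\right)} 129 = -3 + \sqrt{3 + 2 \cdot 4} \cdot 129 = -3 + \sqrt{3 + 8} \cdot 129 = -3 + \sqrt{11} \cdot 129 = -3 + 129 \sqrt{11}$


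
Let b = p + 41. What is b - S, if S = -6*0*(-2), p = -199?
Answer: -158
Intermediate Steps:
S = 0 (S = 0*(-2) = 0)
b = -158 (b = -199 + 41 = -158)
b - S = -158 - 1*0 = -158 + 0 = -158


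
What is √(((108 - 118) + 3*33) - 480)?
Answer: I*√391 ≈ 19.774*I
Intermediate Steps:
√(((108 - 118) + 3*33) - 480) = √((-10 + 99) - 480) = √(89 - 480) = √(-391) = I*√391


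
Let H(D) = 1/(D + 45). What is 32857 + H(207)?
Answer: 8279965/252 ≈ 32857.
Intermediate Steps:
H(D) = 1/(45 + D)
32857 + H(207) = 32857 + 1/(45 + 207) = 32857 + 1/252 = 8279965/252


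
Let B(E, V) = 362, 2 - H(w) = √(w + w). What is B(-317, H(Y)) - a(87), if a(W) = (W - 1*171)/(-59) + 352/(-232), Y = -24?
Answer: 619542/1711 ≈ 362.09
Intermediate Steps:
H(w) = 2 - √2*√w (H(w) = 2 - √(w + w) = 2 - √(2*w) = 2 - √2*√w)
a(W) = 2363/1711 - W/59 (a(W) = (W - 171)*(-1/59) + 352*(-1/232) = (-171 + W)*(-1/59) - 44/29 = (171/59 - W/59) - 44/29 = 2363/1711 - W/59)
B(-317, H(Y)) - a(87) = 362 - (2363/1711 - 1/59*87) = 362 - (2363/1711 - 87/59) = 362 - 1*(-160/1711) = 362 + 160/1711 = 619542/1711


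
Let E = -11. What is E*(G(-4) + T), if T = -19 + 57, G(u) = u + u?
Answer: -330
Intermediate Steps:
G(u) = 2*u
T = 38
E*(G(-4) + T) = -11*(2*(-4) + 38) = -11*(-8 + 38) = -11*30 = -330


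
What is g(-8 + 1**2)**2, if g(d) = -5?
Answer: 25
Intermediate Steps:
g(-8 + 1**2)**2 = (-5)**2 = 25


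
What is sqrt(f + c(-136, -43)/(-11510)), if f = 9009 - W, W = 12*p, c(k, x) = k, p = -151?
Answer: sqrt(358392181865)/5755 ≈ 104.02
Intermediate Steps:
W = -1812 (W = 12*(-151) = -1812)
f = 10821 (f = 9009 - 1*(-1812) = 9009 + 1812 = 10821)
sqrt(f + c(-136, -43)/(-11510)) = sqrt(10821 - 136/(-11510)) = sqrt(10821 - 136*(-1/11510)) = sqrt(10821 + 68/5755) = sqrt(62274923/5755) = sqrt(358392181865)/5755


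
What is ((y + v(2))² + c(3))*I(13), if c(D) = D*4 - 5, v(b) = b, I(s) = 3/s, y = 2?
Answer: 69/13 ≈ 5.3077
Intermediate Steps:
c(D) = -5 + 4*D (c(D) = 4*D - 5 = -5 + 4*D)
((y + v(2))² + c(3))*I(13) = ((2 + 2)² + (-5 + 4*3))*(3/13) = (4² + (-5 + 12))*(3*(1/13)) = (16 + 7)*(3/13) = 23*(3/13) = 69/13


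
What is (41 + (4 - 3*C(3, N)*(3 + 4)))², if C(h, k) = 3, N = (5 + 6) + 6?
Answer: 324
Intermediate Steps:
N = 17 (N = 11 + 6 = 17)
(41 + (4 - 3*C(3, N)*(3 + 4)))² = (41 + (4 - 9*(3 + 4)))² = (41 + (4 - 9*7))² = (41 + (4 - 3*21))² = (41 + (4 - 63))² = (41 - 59)² = (-18)² = 324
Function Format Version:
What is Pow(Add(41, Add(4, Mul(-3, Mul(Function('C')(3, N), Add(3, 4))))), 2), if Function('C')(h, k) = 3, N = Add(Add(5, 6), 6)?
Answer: 324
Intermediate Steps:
N = 17 (N = Add(11, 6) = 17)
Pow(Add(41, Add(4, Mul(-3, Mul(Function('C')(3, N), Add(3, 4))))), 2) = Pow(Add(41, Add(4, Mul(-3, Mul(3, Add(3, 4))))), 2) = Pow(Add(41, Add(4, Mul(-3, Mul(3, 7)))), 2) = Pow(Add(41, Add(4, Mul(-3, 21))), 2) = Pow(Add(41, Add(4, -63)), 2) = Pow(Add(41, -59), 2) = Pow(-18, 2) = 324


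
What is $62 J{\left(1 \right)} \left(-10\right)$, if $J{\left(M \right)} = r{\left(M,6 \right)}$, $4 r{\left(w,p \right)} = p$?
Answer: $-930$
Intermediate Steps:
$r{\left(w,p \right)} = \frac{p}{4}$
$J{\left(M \right)} = \frac{3}{2}$ ($J{\left(M \right)} = \frac{1}{4} \cdot 6 = \frac{3}{2}$)
$62 J{\left(1 \right)} \left(-10\right) = 62 \cdot \frac{3}{2} \left(-10\right) = 93 \left(-10\right) = -930$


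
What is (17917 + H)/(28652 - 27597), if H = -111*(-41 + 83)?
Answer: 2651/211 ≈ 12.564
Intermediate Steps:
H = -4662 (H = -111*42 = -4662)
(17917 + H)/(28652 - 27597) = (17917 - 4662)/(28652 - 27597) = 13255/1055 = 13255*(1/1055) = 2651/211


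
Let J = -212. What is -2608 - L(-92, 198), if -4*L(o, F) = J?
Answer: -2661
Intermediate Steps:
L(o, F) = 53 (L(o, F) = -1/4*(-212) = 53)
-2608 - L(-92, 198) = -2608 - 1*53 = -2608 - 53 = -2661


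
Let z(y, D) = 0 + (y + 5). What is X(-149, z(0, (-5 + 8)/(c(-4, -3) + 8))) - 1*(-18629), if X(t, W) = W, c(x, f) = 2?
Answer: 18634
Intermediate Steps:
z(y, D) = 5 + y (z(y, D) = 0 + (5 + y) = 5 + y)
X(-149, z(0, (-5 + 8)/(c(-4, -3) + 8))) - 1*(-18629) = (5 + 0) - 1*(-18629) = 5 + 18629 = 18634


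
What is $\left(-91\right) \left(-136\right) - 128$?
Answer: $12248$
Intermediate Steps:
$\left(-91\right) \left(-136\right) - 128 = 12376 - 128 = 12248$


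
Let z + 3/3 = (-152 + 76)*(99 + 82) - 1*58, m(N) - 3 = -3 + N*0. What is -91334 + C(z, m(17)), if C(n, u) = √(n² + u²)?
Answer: -77519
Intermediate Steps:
m(N) = 0 (m(N) = 3 + (-3 + N*0) = 3 + (-3 + 0) = 3 - 3 = 0)
z = -13815 (z = -1 + ((-152 + 76)*(99 + 82) - 1*58) = -1 + (-76*181 - 58) = -1 + (-13756 - 58) = -1 - 13814 = -13815)
-91334 + C(z, m(17)) = -91334 + √((-13815)² + 0²) = -91334 + √(190854225 + 0) = -91334 + √190854225 = -91334 + 13815 = -77519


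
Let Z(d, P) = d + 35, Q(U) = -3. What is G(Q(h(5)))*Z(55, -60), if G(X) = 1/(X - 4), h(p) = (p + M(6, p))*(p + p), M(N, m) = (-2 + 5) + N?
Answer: -90/7 ≈ -12.857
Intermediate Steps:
M(N, m) = 3 + N
h(p) = 2*p*(9 + p) (h(p) = (p + (3 + 6))*(p + p) = (p + 9)*(2*p) = (9 + p)*(2*p) = 2*p*(9 + p))
G(X) = 1/(-4 + X)
Z(d, P) = 35 + d
G(Q(h(5)))*Z(55, -60) = (35 + 55)/(-4 - 3) = 90/(-7) = -1/7*90 = -90/7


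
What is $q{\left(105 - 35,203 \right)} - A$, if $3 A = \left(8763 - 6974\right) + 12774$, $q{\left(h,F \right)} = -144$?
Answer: $- \frac{14995}{3} \approx -4998.3$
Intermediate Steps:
$A = \frac{14563}{3}$ ($A = \frac{\left(8763 - 6974\right) + 12774}{3} = \frac{1789 + 12774}{3} = \frac{1}{3} \cdot 14563 = \frac{14563}{3} \approx 4854.3$)
$q{\left(105 - 35,203 \right)} - A = -144 - \frac{14563}{3} = - \frac{14995}{3}$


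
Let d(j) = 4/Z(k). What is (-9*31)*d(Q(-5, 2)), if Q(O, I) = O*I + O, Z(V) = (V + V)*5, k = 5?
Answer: -558/25 ≈ -22.320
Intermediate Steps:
Z(V) = 10*V (Z(V) = (2*V)*5 = 10*V)
Q(O, I) = O + I*O (Q(O, I) = I*O + O = O + I*O)
d(j) = 2/25 (d(j) = 4/((10*5)) = 4/50 = 4*(1/50) = 2/25)
(-9*31)*d(Q(-5, 2)) = -9*31*(2/25) = -279*2/25 = -558/25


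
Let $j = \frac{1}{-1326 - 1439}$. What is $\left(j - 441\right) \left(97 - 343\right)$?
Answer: $\frac{299964036}{2765} \approx 1.0849 \cdot 10^{5}$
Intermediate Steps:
$j = - \frac{1}{2765}$ ($j = \frac{1}{-2765} = - \frac{1}{2765} \approx -0.00036166$)
$\left(j - 441\right) \left(97 - 343\right) = \left(- \frac{1}{2765} - 441\right) \left(97 - 343\right) = \left(- \frac{1219366}{2765}\right) \left(-246\right) = \frac{299964036}{2765}$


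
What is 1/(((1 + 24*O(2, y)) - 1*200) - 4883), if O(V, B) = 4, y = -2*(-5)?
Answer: -1/4986 ≈ -0.00020056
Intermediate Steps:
y = 10
1/(((1 + 24*O(2, y)) - 1*200) - 4883) = 1/(((1 + 24*4) - 1*200) - 4883) = 1/(((1 + 96) - 200) - 4883) = 1/((97 - 200) - 4883) = 1/(-103 - 4883) = 1/(-4986) = -1/4986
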